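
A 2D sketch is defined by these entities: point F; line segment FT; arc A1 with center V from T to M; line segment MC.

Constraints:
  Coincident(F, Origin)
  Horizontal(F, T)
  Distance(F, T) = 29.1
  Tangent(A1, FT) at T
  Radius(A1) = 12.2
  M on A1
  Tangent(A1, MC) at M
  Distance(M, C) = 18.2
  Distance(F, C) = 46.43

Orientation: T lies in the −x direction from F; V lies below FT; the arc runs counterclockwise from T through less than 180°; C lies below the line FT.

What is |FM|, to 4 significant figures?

43.73

F is at the origin; F and T share the same y with |FT| = 29.1 and T on the −x side, so T = (-29.10, 0.000). A1 meets FT tangentially, so VT is at right angles to FT, so V = T + (0, -12.2) = (-29.10, -12.20). Since VM ⟂ MC (tangency), |VC| = √(12.2² + 18.2²) = 21.91 regardless of where M sits on A1. So C lies on both circle(F, 46.43) and circle(V, 21.91); the below-FT intersection is C = (-31.66, -33.96). M is the foot of the tangent from C: M = (-39.96, -17.76).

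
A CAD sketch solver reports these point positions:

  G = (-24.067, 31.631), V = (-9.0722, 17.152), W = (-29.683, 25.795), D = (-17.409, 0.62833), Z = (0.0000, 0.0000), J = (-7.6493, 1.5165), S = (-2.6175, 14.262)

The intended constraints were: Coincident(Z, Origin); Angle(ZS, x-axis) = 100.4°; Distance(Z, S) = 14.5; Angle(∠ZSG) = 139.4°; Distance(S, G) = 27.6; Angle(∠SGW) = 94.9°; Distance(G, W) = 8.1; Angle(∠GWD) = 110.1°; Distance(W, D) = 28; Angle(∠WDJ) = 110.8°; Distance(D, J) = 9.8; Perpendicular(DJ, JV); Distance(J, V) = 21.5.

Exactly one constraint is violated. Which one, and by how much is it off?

Distance(J, V) = 21.5 — off by 5.80.

Z = (0.00, 0.00) ✓; ZS at 100.4° ✓; |ZS| = 14.50 ✓; ∠ZSG = 139.4° ✓; |SG| = 27.60 ✓; ∠SGW = 94.90° ✓; |GW| = 8.099 ✓; ∠GWD = 110.1° ✓; |WD| = 28.00 ✓; ∠WDJ = 110.8° ✓; |DJ| = 9.800 ✓; ∠(DJ, JV) = 90.00° ✓; |JV| = 15.70 ✗.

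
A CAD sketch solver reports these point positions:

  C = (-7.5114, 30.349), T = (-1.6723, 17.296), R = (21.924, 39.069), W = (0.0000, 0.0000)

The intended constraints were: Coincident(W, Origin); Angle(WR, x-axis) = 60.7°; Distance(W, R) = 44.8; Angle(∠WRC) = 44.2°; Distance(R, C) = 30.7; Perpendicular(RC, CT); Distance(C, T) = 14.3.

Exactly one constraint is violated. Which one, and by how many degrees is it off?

Perpendicular(RC, CT) — off by 7.60°.

W = (0.00, 0.00) ✓; WR at 60.70° ✓; |WR| = 44.80 ✓; ∠WRC = 44.20° ✓; |RC| = 30.70 ✓; ∠(RC, CT) = 97.60° ✗; |CT| = 14.30 ✓.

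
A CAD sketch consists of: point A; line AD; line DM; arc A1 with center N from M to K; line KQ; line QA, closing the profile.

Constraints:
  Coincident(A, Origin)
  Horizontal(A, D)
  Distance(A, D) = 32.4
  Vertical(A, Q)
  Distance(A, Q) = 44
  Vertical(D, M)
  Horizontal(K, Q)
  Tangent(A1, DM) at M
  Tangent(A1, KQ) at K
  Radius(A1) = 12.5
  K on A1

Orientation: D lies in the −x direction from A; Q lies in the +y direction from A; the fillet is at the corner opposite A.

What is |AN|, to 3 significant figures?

37.3

A is at the origin; A and D share the same y with |AD| = 32.4 and D on the −x side, so D = (-32.4, 0.00). A and Q share the same x with |AQ| = 44.0 and Q on the +y side, so Q = (0.00, 44.0). The virtual corner opposite A is at (-32.4, 44.0). A1 meets DM tangentially, so NM is at right angles to DM and A1 meets KQ tangentially, so NK is at right angles to KQ, with radius 12.5, so the center N sits 12.5 in from both sides at N = (-19.9, 31.5). Then |AN| = |N − A| = 37.3.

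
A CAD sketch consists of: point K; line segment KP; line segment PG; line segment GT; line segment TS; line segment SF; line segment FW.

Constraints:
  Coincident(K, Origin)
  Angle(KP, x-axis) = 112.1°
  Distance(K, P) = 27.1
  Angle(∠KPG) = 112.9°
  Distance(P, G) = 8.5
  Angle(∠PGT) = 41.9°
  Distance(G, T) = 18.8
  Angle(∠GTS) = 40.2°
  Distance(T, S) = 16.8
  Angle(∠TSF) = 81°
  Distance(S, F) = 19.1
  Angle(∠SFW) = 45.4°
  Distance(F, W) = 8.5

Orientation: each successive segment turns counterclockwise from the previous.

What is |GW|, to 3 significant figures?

5.59

∠TSF = 81.0° gives SF at -164° from the x-axis; with |SF| = 19.1, F = (-25.3, 23.9). ∠SFW = 45.4° gives FW at -29.3° from the x-axis; with |FW| = 8.5, W = (-17.9, 19.7). Then |GW| = |W − G| = 5.59.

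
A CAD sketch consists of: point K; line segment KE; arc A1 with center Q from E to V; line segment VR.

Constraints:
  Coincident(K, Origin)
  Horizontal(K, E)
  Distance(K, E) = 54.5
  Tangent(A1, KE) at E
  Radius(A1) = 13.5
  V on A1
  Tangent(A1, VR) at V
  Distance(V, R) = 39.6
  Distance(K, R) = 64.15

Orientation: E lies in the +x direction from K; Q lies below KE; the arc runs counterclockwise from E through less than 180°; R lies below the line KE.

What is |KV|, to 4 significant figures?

42.87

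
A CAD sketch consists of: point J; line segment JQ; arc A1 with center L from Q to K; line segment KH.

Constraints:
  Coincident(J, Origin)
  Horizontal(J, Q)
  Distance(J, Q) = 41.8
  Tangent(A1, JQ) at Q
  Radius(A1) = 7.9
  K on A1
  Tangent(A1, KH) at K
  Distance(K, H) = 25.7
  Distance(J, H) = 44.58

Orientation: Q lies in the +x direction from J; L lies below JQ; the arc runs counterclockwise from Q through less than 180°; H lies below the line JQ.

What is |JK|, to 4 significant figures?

34.66

Checks: J.y = 0.00, Q.y = 0.00 ✓; |LK| = 7.900 ✓; ∠(LK, KH) = 90.00° ✓; |KH| = 25.70 ✓; |JH| = 44.58 ✓.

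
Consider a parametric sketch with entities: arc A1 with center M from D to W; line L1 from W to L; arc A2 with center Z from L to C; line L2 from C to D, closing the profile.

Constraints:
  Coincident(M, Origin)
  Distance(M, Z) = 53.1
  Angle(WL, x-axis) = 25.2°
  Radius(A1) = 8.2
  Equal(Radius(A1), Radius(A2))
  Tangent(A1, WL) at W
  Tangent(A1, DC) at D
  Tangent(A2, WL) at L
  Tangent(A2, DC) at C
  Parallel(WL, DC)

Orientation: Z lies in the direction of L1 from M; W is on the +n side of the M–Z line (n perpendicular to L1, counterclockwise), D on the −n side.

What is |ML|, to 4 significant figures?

53.73

The slot axis is L1's direction at 25.2°, so u = (cos 25.2°, sin 25.2°) = (0.9048, 0.4258) and n = (−sin 25.2°, cos 25.2°) = (-0.4258, 0.9048). M is at the origin and Z lies 53.1 along u from M, so Z = 53.1·u = (48.05, 22.61). Tangency of A1 to both parallel lines with radius 8.2 puts W and D at M ± 8.2·n: W = (-3.491, 7.420), D = (3.491, -7.420). Equal radii place L and C the same way about Z: L = Z + 8.2·n = (44.55, 30.03), C = Z − 8.2·n = (51.54, 15.19). Then |ML| = |L − M| = 53.73.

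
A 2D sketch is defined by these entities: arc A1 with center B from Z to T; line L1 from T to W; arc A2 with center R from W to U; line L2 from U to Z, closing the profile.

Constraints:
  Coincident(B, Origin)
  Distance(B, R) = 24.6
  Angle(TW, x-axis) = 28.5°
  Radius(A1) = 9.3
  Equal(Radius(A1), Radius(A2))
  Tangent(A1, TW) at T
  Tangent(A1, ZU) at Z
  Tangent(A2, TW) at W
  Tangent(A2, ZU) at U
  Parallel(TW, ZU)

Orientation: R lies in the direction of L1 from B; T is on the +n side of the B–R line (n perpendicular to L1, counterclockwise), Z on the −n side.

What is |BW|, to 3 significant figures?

26.3

Tangency of A1 to both parallel lines with radius 9.3 puts T and Z at B ± 9.3·n: T = (-4.44, 8.17), Z = (4.44, -8.17). Equal radii place W and U the same way about R: W = R + 9.3·n = (17.2, 19.9), U = R − 9.3·n = (26.1, 3.57). Then |BW| = |W − B| = 26.3.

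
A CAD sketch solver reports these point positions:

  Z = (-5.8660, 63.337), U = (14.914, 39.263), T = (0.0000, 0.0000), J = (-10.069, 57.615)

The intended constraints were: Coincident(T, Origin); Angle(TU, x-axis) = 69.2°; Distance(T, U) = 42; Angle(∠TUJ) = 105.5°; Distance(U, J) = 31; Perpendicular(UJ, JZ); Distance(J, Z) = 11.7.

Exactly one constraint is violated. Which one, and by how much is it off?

Distance(J, Z) = 11.7 — off by 4.60.

T = (0.00, 0.00) ✓; TU at 69.20° ✓; |TU| = 42.00 ✓; ∠TUJ = 105.5° ✓; |UJ| = 31.00 ✓; ∠(UJ, JZ) = 90.00° ✓; |JZ| = 7.100 ✗.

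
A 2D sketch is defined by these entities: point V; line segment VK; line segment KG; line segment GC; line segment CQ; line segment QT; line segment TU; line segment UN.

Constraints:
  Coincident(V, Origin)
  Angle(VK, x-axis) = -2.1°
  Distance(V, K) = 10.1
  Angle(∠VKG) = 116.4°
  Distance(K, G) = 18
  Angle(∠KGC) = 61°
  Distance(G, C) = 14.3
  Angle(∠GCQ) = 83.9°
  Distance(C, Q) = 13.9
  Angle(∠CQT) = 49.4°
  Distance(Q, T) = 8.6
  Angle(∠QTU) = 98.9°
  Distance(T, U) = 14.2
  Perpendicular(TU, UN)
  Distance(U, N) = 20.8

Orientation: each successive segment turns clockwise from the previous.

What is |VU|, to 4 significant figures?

19.21

V is at the origin; VK runs at -2.1° with length 10.1, so K = (10.09, -0.3701). ∠VKG = 116.4° gives KG at -65.70° from the x-axis; with |KG| = 18.0, G = (17.50, -16.78). ∠KGC = 61.0° gives GC at 175.3° from the x-axis; with |GC| = 14.3, C = (3.249, -15.60). ∠GCQ = 83.9° gives CQ at 79.20° from the x-axis; with |CQ| = 13.9, Q = (5.853, -1.950). ∠CQT = 49.4° gives QT at -51.40° from the x-axis; with |QT| = 8.6, T = (11.22, -8.671). ∠QTU = 98.9° gives TU at -132.5° from the x-axis; with |TU| = 14.2, U = (1.625, -19.14). Then |VU| = |U − V| = 19.21.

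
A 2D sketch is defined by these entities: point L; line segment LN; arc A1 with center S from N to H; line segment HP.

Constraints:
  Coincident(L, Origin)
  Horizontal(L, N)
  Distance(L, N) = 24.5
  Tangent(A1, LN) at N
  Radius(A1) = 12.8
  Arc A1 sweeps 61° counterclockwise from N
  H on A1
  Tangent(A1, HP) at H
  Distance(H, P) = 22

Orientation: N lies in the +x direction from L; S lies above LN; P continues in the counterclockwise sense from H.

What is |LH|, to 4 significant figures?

36.30

L is at the origin; LN is horizontal with |LN| = 24.5 and N on the +x side, so N = (24.50, 0.000). The tangent condition forces SN to be normal to LN, so S = N + (0, 12.8) = (24.50, 12.80). On A1, N sits at bearing -90° from S; a 61° counterclockwise sweep puts H at bearing -29°, so H = S + 12.8·(cos -29°, sin -29°) = (35.70, 6.594). Then |LH| = |H − L| = 36.30.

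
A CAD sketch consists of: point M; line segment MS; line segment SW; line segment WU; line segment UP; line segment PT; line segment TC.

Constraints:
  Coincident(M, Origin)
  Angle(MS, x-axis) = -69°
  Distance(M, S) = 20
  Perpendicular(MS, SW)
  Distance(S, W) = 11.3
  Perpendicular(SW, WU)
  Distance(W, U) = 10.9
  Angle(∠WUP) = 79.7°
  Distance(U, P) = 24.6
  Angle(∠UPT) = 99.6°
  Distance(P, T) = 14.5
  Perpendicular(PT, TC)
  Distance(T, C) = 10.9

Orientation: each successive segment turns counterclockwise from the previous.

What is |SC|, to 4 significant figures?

8.074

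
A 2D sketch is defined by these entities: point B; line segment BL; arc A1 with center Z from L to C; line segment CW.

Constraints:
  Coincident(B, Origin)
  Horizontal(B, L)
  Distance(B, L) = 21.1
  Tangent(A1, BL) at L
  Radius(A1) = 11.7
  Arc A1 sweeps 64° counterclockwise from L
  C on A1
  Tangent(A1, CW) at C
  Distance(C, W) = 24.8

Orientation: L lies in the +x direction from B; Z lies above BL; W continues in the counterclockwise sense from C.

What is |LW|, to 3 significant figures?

35.9

B is at the origin; B and L share the same y with |BL| = 21.1 and L on the +x side, so L = (21.1, 0.00). A1 meets BL tangentially, so ZL is at right angles to BL, so Z = L + (0, 11.7) = (21.1, 11.7). On A1, L sits at bearing -90° from Z; a 64° counterclockwise sweep puts C at bearing -26°, so C = Z + 11.7·(cos -26°, sin -26°) = (31.6, 6.57). A1 meets CW tangentially, so ZC is at right angles to CW, so CW runs along (−sin -26°, cos -26°); with |CW| = 24.8, W = (42.5, 28.9). Then |LW| = |W − L| = 35.9.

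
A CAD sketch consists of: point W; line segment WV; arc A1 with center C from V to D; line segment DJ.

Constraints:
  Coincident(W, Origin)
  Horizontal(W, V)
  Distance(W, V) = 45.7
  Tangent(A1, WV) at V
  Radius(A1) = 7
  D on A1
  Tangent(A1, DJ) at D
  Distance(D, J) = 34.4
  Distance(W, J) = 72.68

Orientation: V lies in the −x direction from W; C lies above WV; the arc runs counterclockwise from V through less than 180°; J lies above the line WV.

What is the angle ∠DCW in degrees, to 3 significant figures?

47.6°

W is at the origin; WV is horizontal with |WV| = 45.7 and V on the −x side, so V = (-45.7, 0.00). Since A1 is tangent to WV there, CV ⟂ WV, so C = V + (0, 7) = (-45.7, 7.00). Since CD ⟂ DJ (tangency), |CJ| = √(7.0² + 34.4²) = 35.1 regardless of where D sits on A1. So J lies on both circle(W, 72.68) and circle(C, 35.1); the above-WV intersection is J = (-61.9, 38.2). D is the foot of the tangent from J: D = (-40.3, 11.4).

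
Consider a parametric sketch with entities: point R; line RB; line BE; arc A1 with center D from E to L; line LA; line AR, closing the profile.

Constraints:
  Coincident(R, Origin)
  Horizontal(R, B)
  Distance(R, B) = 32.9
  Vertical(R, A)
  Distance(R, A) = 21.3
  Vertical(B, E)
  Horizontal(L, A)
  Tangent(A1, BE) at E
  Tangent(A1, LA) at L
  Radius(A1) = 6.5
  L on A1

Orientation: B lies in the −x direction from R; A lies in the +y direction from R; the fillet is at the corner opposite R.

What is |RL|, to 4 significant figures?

33.92

The virtual corner opposite R is at (-32.90, 21.30). The tangent condition forces DE to be normal to BE and the tangent condition forces DL to be normal to LA, with radius 6.5, so the center D sits 6.5 in from both sides at D = (-26.40, 14.80). That places the tangent points at E = (-32.90, 14.80) on BE and L = (-26.40, 21.30) on LA. Then |RL| = |L − R| = 33.92.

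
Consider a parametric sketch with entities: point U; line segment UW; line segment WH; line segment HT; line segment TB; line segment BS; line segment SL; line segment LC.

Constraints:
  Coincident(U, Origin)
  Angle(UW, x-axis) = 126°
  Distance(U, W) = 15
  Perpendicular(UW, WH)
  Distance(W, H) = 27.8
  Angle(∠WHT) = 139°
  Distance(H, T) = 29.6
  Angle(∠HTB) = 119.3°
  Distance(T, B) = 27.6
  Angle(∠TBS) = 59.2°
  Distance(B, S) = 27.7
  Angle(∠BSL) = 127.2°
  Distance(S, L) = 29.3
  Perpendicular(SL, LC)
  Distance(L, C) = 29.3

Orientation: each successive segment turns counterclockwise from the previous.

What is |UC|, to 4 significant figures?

57.66

U is at the origin; UW runs at 126.0° with length 15.0, so W = (-8.817, 12.14). UW is perpendicular to WH, so WH runs at -144.0°; with |WH| = 27.8, H = (-31.31, -4.205). ∠WHT = 139.0° gives HT at -103.0° from the x-axis; with |HT| = 29.6, T = (-37.97, -33.05). ∠HTB = 119.3° gives TB at -42.30° from the x-axis; with |TB| = 27.6, B = (-17.55, -51.62). ∠TBS = 59.2° gives BS at 78.50° from the x-axis; with |BS| = 27.7, S = (-12.03, -24.48). ∠BSL = 127.2° gives SL at 131.3° from the x-axis; with |SL| = 29.3, L = (-31.37, -2.466). SL is perpendicular to LC, so LC runs at -138.7°; with |LC| = 29.3, C = (-53.38, -21.80). Then |UC| = |C − U| = 57.66.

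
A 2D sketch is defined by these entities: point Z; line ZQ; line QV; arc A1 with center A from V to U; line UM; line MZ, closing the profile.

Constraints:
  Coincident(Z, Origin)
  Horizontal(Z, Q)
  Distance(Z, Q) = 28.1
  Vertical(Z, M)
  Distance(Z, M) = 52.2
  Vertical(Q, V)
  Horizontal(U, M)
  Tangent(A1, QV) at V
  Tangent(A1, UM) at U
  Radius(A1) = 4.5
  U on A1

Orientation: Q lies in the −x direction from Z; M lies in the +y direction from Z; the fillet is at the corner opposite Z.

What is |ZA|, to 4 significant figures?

53.22

Z is at the origin; Z and Q share the same y with |ZQ| = 28.1 and Q on the −x side, so Q = (-28.10, 0.000). ZM is vertical with |ZM| = 52.2 and M on the +y side, so M = (0.000, 52.20). The virtual corner opposite Z is at (-28.10, 52.20). Since A1 is tangent to QV there, AV ⟂ QV and the tangent condition forces AU to be normal to UM, with radius 4.5, so the center A sits 4.5 in from both sides at A = (-23.60, 47.70). Then |ZA| = |A − Z| = 53.22.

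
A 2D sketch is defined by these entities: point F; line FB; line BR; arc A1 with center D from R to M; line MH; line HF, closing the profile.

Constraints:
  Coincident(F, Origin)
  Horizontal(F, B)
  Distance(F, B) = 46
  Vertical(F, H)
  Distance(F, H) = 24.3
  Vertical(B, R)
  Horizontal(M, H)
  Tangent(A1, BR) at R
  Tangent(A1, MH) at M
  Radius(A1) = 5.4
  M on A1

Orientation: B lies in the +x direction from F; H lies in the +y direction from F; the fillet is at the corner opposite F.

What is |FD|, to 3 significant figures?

44.8

F is at the origin; F and B share the same y with |FB| = 46.0 and B on the +x side, so B = (46.0, 0.00). F and H share the same x with |FH| = 24.3 and H on the +y side, so H = (0.00, 24.3). The virtual corner opposite F is at (46.0, 24.3). Since A1 is tangent to BR there, DR ⟂ BR and the tangent condition forces DM to be normal to MH, with radius 5.4, so the center D sits 5.4 in from both sides at D = (40.6, 18.9). Then |FD| = |D − F| = 44.8.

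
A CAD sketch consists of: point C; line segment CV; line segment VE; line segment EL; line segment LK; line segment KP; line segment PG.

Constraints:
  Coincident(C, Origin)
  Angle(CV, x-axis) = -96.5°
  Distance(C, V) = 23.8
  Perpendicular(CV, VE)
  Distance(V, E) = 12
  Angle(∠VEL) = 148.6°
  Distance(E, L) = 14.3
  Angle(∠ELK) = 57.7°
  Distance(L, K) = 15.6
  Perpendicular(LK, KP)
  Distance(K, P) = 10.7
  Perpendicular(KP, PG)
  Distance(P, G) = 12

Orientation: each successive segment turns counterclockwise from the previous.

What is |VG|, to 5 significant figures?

16.247

C is at the origin; CV runs at -96.5° with length 23.8, so V = (-2.6942, -23.647). The perpendicularity gives VE at right angles to CV, so VE runs at -6.5000°; with |VE| = 12.0, E = (9.2286, -25.005). ∠VEL = 148.6° gives EL at 24.900° from the x-axis; with |EL| = 14.3, L = (22.199, -18.985). ∠ELK = 57.7° gives LK at 147.20° from the x-axis; with |LK| = 15.6, K = (9.0865, -10.534). LK ⟂ KP, so KP runs at -122.80°; with |KP| = 10.7, P = (3.2902, -19.528). The perpendicularity gives PG at right angles to KP, so PG runs at -32.800°; with |PG| = 12.0, G = (13.377, -26.029). Then |VG| = |G − V| = 16.247.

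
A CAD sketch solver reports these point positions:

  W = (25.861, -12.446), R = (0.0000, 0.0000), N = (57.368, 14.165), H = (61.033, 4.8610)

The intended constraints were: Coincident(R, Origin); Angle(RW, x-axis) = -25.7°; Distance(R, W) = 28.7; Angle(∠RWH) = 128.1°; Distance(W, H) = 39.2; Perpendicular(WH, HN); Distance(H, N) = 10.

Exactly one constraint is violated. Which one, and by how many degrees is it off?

Perpendicular(WH, HN) — off by 4.70°.

R = (0.00, 0.00) ✓; RW at -25.70° ✓; |RW| = 28.70 ✓; ∠RWH = 128.1° ✓; |WH| = 39.20 ✓; ∠(WH, HN) = 85.30° ✗; |HN| = 10.00 ✓.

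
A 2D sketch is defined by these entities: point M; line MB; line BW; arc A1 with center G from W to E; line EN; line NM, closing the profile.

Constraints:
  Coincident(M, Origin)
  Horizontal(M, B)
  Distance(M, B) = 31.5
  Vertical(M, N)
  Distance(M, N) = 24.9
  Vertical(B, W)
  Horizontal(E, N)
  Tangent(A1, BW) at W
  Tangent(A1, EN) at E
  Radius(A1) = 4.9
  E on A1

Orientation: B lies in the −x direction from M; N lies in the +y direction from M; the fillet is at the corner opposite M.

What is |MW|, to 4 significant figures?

37.31

M is at the origin; MB is horizontal with |MB| = 31.5 and B on the −x side, so B = (-31.50, 0.000). M and N share the same x with |MN| = 24.9 and N on the +y side, so N = (0.000, 24.90). The virtual corner opposite M is at (-31.50, 24.90). Tangency of A1 to BW means the radius GW is perpendicular to BW and tangency of A1 to EN means the radius GE is perpendicular to EN, with radius 4.9, so the center G sits 4.9 in from both sides at G = (-26.60, 20.00). That places the tangent points at W = (-31.50, 20.00) on BW and E = (-26.60, 24.90) on EN. Then |MW| = |W − M| = 37.31.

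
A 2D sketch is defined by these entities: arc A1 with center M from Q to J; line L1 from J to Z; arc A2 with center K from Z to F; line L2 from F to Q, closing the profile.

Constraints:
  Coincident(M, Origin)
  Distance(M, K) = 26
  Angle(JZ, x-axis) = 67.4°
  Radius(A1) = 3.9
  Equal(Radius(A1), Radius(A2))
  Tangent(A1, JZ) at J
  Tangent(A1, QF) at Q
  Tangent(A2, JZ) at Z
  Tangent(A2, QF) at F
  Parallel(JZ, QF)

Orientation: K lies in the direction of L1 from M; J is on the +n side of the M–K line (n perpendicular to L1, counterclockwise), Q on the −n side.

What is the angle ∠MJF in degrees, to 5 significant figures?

73.301°

The slot axis is L1's direction at 67.4°, so u = (cos 67.4°, sin 67.4°) = (0.38430, 0.92321) and n = (−sin 67.4°, cos 67.4°) = (-0.92321, 0.38430). M is at the origin and K lies 26.0 along u from M, so K = 26.0·u = (9.9917, 24.003). Tangency of A1 to both parallel lines with radius 3.9 puts J and Q at M ± 3.9·n: J = (-3.6005, 1.4988), Q = (3.6005, -1.4988). Equal radii place Z and F the same way about K: Z = K + 3.9·n = (6.3912, 25.502), F = K − 3.9·n = (13.592, 22.505). Then cos ∠MJF = JM·JF / (|JM||JF|), giving 73.301°.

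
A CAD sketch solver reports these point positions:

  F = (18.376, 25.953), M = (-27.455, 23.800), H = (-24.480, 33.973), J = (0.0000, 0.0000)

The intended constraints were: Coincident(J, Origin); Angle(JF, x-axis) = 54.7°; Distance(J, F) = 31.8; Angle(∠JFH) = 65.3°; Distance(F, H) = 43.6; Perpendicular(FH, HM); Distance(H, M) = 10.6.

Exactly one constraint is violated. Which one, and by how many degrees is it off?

Perpendicular(FH, HM) — off by 5.70°.

J = (0.00, 0.00) ✓; JF at 54.70° ✓; |JF| = 31.80 ✓; ∠JFH = 65.30° ✓; |FH| = 43.60 ✓; ∠(FH, HM) = 84.30° ✗; |HM| = 10.60 ✓.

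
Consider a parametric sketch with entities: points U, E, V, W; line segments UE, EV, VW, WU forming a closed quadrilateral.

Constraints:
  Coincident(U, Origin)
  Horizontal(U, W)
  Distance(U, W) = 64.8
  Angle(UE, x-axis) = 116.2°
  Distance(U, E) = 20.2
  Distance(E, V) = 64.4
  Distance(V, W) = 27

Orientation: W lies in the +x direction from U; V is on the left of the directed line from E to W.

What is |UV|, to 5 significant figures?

60.580

U is at the origin; U and W share the same y with |UW| = 64.8 and W in +x, so W = (64.8, 0). UE runs at 116.2° with |UE| = 20.2, so E = (-8.9184, 18.125). V is determined by |EV| = 64.4 and |VW| = 27.0 together: it lies at the intersection of circle(E, 64.4) and circle(W, 27.0). With |EW| = 75.914, the foot of the radical line on EW is 60.472 from E and the perpendicular offset is √(64.4² − 60.472²) = 22.148. Taking the left-of-EW solution: V = (55.092, 25.194).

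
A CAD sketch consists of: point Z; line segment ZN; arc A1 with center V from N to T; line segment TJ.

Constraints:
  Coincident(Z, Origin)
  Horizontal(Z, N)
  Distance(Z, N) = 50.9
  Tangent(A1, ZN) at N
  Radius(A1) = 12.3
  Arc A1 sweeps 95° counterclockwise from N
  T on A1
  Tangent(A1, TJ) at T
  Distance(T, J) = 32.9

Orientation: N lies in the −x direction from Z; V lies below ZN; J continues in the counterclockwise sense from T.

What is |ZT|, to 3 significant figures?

64.6

A1 meets ZN tangentially, so VN is at right angles to ZN, so V = N + (0, -12.3) = (-50.9, -12.3). On A1, N sits at bearing 90° from V; a 95° counterclockwise sweep puts T at bearing 185°, so T = V + 12.3·(cos 185°, sin 185°) = (-63.2, -13.4). Then |ZT| = |T − Z| = 64.6.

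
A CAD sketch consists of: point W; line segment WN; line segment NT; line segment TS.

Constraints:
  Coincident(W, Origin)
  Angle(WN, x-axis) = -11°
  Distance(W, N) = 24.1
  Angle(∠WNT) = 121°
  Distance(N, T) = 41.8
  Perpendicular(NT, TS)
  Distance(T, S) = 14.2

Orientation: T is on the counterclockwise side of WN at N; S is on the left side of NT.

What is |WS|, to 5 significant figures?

54.596

∠WNT = 121.0°, so NT runs at -11.0° + (180° − 121.0°) = 48.000° from the x-axis; with |NT| = 41.8, T = N + 41.8·(cos 48.000°, sin 48.000°) = (51.627, 26.465). NT ⟂ TS; with |TS| = 14.2 on the left of NT, S = T + 14.2·(-0.74314, 0.66913) = (41.074, 35.967). Then |WS| = |S − W| = 54.596.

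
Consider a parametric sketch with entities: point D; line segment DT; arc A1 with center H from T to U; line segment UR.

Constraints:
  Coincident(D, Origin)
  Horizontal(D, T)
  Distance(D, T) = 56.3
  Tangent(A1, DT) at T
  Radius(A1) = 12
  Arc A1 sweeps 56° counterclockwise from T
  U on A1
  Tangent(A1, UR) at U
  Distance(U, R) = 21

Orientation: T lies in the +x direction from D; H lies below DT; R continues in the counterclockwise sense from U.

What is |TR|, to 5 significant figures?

31.397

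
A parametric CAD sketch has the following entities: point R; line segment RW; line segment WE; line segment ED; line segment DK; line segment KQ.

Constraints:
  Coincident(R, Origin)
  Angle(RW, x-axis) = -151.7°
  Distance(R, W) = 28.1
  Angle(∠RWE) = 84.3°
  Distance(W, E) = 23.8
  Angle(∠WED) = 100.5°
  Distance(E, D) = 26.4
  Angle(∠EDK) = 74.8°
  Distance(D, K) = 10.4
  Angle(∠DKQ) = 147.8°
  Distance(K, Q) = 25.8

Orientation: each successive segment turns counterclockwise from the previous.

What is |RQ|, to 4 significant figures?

19.06

R is at the origin; RW runs at -151.7° with length 28.1, so W = (-24.74, -13.32). ∠RWE = 84.3° gives WE at -56.00° from the x-axis; with |WE| = 23.8, E = (-11.43, -33.05). ∠WED = 100.5° gives ED at 23.50° from the x-axis; with |ED| = 26.4, D = (12.78, -22.53). ∠EDK = 74.8° gives DK at 128.7° from the x-axis; with |DK| = 10.4, K = (6.275, -14.41). ∠DKQ = 147.8° gives KQ at 160.9° from the x-axis; with |KQ| = 25.8, Q = (-18.10, -5.967). Then |RQ| = |Q − R| = 19.06.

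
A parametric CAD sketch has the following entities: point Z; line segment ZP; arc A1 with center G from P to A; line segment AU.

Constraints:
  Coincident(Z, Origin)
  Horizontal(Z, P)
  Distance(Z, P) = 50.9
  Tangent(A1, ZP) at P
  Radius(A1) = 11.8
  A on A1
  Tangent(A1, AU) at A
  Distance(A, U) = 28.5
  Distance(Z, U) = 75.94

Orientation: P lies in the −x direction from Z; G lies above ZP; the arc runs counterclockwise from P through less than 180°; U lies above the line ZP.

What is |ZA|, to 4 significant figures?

48.02

Checks: ∠(GP, PZ) = 90.00° ✓; |GP| = 11.80 ✓; |GA| = 11.80 ✓; ∠(GA, AU) = 90.00° ✓; |AU| = 28.50 ✓; |ZU| = 75.94 ✓.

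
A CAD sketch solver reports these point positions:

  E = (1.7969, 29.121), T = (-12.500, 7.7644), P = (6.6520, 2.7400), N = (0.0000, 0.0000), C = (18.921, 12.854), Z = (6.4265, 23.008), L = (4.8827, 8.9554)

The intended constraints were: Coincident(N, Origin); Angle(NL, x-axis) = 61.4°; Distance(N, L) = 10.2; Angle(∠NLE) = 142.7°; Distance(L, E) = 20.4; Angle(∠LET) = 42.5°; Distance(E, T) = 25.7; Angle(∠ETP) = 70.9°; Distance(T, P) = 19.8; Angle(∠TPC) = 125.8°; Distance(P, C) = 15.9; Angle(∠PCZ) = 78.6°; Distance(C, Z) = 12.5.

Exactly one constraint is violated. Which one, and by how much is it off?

Distance(C, Z) = 12.5 — off by 3.60.

N = (0.00, 0.00) ✓; NL at 61.40° ✓; |NL| = 10.20 ✓; ∠NLE = 142.7° ✓; |LE| = 20.40 ✓; ∠LET = 42.50° ✓; |ET| = 25.70 ✓; ∠ETP = 70.90° ✓; |TP| = 19.80 ✓; ∠TPC = 125.8° ✓; |PC| = 15.90 ✓; ∠PCZ = 78.60° ✓; |CZ| = 16.10 ✗.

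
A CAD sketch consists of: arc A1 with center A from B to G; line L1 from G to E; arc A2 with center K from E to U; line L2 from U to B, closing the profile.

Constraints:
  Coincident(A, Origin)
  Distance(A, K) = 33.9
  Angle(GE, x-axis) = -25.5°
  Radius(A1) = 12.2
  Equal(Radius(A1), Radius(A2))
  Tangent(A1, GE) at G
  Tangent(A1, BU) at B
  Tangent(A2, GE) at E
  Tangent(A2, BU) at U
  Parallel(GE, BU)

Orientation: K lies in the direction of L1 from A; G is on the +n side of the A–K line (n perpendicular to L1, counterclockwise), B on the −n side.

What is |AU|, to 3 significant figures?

36.0

The slot axis is L1's direction at -25.5°, so u = (cos -25.5°, sin -25.5°) = (0.903, -0.431) and n = (−sin -25.5°, cos -25.5°) = (0.431, 0.903). A is at the origin and K lies 33.9 along u from A, so K = 33.9·u = (30.6, -14.6). Tangency of A1 to both parallel lines with radius 12.2 puts G and B at A ± 12.2·n: G = (5.25, 11.0), B = (-5.25, -11.0). Equal radii place E and U the same way about K: E = K + 12.2·n = (35.8, -3.58), U = K − 12.2·n = (25.3, -25.6). Then |AU| = |U − A| = 36.0.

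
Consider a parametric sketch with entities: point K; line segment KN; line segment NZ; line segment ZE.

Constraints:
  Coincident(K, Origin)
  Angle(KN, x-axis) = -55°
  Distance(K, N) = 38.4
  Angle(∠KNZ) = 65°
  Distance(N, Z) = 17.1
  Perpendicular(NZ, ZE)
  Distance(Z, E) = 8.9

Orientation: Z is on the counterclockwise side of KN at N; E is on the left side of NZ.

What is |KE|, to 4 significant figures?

25.92

K is at the origin; KN runs at -55.0° with length 38.4, so N = 38.4·(cos -55.0°, sin -55.0°) = (22.03, -31.46). ∠KNZ = 65.0°, so NZ runs at -55.0° + (180° − 65.0°) = 60.00° from the x-axis; with |NZ| = 17.1, Z = N + 17.1·(cos 60.00°, sin 60.00°) = (30.58, -16.65). NZ ⟂ ZE; with |ZE| = 8.9 on the left of NZ, E = Z + 8.9·(-0.8660, 0.5000) = (22.87, -12.20). Then |KE| = |E − K| = 25.92.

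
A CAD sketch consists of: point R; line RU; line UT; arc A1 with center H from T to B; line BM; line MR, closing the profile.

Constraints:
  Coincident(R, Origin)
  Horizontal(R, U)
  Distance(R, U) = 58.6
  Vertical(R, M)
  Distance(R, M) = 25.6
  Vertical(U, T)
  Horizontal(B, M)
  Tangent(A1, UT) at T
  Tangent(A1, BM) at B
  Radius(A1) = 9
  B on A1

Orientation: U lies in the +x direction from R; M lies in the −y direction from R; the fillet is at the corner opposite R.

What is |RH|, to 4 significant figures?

52.30

RM is vertical with |RM| = 25.6 and M on the −y side, so M = (0.000, -25.60). The virtual corner opposite R is at (58.60, -25.60). Since A1 is tangent to UT there, HT ⟂ UT and since A1 is tangent to BM there, HB ⟂ BM, with radius 9.0, so the center H sits 9.0 in from both sides at H = (49.60, -16.60). Then |RH| = |H − R| = 52.30.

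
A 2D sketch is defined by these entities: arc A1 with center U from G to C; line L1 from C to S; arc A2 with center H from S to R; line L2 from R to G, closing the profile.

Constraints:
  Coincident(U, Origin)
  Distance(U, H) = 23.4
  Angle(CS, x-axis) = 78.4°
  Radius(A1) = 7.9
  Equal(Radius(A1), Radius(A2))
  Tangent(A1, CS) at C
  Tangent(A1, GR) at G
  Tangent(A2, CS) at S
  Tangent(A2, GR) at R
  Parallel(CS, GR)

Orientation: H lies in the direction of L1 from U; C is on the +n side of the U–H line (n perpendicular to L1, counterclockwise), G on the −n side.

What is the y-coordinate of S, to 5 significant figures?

24.511

Tangency of A1 to both parallel lines with radius 7.9 puts C and G at U ± 7.9·n: C = (-7.7386, 1.5885), G = (7.7386, -1.5885). Equal radii place S and R the same way about H: S = H + 7.9·n = (-3.0334, 24.511), R = H − 7.9·n = (12.444, 21.334). So S.y = 24.511.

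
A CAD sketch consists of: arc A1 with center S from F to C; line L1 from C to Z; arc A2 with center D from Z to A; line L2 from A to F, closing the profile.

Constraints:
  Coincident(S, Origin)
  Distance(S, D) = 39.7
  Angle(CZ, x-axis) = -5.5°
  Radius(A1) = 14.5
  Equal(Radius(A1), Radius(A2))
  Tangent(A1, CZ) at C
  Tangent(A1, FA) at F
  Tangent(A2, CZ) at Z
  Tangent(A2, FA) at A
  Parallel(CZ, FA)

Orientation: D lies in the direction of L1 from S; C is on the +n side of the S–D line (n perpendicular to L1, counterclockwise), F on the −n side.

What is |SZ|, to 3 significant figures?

42.3

Tangency of A1 to both parallel lines with radius 14.5 puts C and F at S ± 14.5·n: C = (1.39, 14.4), F = (-1.39, -14.4). Equal radii place Z and A the same way about D: Z = D + 14.5·n = (40.9, 10.6), A = D − 14.5·n = (38.1, -18.2). Then |SZ| = |Z − S| = 42.3.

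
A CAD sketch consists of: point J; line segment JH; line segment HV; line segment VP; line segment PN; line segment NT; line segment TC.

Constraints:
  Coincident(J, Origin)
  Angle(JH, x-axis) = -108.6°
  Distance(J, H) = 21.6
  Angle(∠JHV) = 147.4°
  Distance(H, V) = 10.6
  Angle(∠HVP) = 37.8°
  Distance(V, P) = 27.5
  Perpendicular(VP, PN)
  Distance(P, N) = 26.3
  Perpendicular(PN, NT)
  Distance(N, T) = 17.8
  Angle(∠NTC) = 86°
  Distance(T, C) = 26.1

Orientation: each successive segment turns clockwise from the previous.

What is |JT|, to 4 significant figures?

26.94

VP is perpendicular to PN, so PN runs at -13.40°; with |PN| = 26.3, N = (16.81, -6.457). The perpendicularity gives NT at right angles to PN, so NT runs at -103.4°; with |NT| = 17.8, T = (12.68, -23.77). Then |JT| = |T − J| = 26.94.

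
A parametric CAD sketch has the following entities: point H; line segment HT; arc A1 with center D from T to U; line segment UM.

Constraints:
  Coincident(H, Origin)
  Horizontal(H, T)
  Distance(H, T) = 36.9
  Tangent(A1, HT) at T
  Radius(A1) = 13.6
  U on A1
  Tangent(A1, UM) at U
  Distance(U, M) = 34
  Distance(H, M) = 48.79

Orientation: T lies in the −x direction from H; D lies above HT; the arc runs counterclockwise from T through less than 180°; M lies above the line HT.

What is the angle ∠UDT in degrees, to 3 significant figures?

81.4°

H is at the origin; H and T share the same y with |HT| = 36.9 and T on the −x side, so T = (-36.9, 0.00). Since A1 is tangent to HT there, DT ⟂ HT, so D = T + (0, 13.6) = (-36.9, 13.6). Since DU ⟂ UM (tangency), |DM| = √(13.6² + 34.0²) = 36.6 regardless of where U sits on A1. So M lies on both circle(H, 48.79) and circle(D, 36.6); the above-HT intersection is M = (-18.4, 45.2). U is the foot of the tangent from M: U = (-23.5, 11.6).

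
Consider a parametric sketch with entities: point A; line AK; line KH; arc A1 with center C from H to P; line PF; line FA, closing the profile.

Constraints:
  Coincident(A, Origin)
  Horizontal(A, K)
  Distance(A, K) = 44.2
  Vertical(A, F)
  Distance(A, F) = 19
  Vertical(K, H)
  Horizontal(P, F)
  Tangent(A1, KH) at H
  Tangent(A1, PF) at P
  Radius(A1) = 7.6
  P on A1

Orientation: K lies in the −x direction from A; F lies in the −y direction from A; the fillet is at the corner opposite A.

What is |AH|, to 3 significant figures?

45.6

A is at the origin; AK is horizontal with |AK| = 44.2 and K on the −x side, so K = (-44.2, 0.00). AF is vertical with |AF| = 19.0 and F on the −y side, so F = (0.00, -19.0). The virtual corner opposite A is at (-44.2, -19.0). Tangency of A1 to KH means the radius CH is perpendicular to KH and since A1 is tangent to PF there, CP ⟂ PF, with radius 7.6, so the center C sits 7.6 in from both sides at C = (-36.6, -11.4). That places the tangent points at H = (-44.2, -11.4) on KH and P = (-36.6, -19.0) on PF. Then |AH| = |H − A| = 45.6.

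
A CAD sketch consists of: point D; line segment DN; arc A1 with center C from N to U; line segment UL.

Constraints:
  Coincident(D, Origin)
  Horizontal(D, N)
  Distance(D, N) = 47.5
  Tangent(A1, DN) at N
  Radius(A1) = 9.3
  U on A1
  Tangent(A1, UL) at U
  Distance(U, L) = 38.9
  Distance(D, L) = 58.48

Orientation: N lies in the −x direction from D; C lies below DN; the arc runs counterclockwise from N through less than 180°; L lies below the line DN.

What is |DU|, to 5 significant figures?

57.171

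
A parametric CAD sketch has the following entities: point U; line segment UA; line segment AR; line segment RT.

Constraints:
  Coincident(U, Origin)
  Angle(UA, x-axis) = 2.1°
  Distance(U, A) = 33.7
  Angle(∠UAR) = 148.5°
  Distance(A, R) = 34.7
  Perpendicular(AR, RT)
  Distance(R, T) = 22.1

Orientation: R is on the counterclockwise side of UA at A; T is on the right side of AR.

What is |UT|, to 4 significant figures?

74.84

∠UAR = 148.5°, so AR runs at 2.1° + (180° − 148.5°) = 33.60° from the x-axis; with |AR| = 34.7, R = A + 34.7·(cos 33.60°, sin 33.60°) = (62.58, 20.44). AR ⟂ RT; with |RT| = 22.1 on the right of AR, T = R + 22.1·(0.5534, -0.8329) = (74.81, 2.030). Then |UT| = |T − U| = 74.84.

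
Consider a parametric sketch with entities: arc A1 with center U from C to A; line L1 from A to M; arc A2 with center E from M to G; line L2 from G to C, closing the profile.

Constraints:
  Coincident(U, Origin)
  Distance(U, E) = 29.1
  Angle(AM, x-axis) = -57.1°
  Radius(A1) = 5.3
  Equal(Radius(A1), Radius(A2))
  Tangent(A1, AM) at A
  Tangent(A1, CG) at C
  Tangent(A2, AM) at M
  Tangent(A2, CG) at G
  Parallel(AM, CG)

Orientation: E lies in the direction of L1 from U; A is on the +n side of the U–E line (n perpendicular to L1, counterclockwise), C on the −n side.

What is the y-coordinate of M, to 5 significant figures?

-21.554

The slot axis is L1's direction at -57.1°, so u = (cos -57.1°, sin -57.1°) = (0.54317, -0.83962) and n = (−sin -57.1°, cos -57.1°) = (0.83962, 0.54317). U is at the origin and E lies 29.1 along u from U, so E = 29.1·u = (15.806, -24.433). Tangency of A1 to both parallel lines with radius 5.3 puts A and C at U ± 5.3·n: A = (4.4500, 2.8788), C = (-4.4500, -2.8788). Equal radii place M and G the same way about E: M = E + 5.3·n = (20.256, -21.554), G = E − 5.3·n = (11.356, -27.312). So M.y = -21.554.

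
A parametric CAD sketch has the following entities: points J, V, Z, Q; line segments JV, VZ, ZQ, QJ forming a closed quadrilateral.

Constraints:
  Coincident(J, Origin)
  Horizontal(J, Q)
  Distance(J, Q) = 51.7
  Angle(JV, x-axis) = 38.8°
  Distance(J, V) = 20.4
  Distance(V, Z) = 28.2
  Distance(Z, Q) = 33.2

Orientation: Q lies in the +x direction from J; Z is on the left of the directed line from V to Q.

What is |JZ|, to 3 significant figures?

48.6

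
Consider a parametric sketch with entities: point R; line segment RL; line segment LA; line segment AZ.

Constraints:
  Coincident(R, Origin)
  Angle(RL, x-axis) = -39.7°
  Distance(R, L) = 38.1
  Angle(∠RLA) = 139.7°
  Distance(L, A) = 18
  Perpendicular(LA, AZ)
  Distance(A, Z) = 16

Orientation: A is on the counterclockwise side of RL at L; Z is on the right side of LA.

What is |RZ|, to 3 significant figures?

62.2

∠RLA = 139.7°, so LA runs at -39.7° + (180° − 139.7°) = 0.600° from the x-axis; with |LA| = 18.0, A = L + 18.0·(cos 0.600°, sin 0.600°) = (47.3, -24.1). LA ⟂ AZ; with |AZ| = 16.0 on the right of LA, Z = A + 16.0·(0.0105, -1.00) = (47.5, -40.1). Then |RZ| = |Z − R| = 62.2.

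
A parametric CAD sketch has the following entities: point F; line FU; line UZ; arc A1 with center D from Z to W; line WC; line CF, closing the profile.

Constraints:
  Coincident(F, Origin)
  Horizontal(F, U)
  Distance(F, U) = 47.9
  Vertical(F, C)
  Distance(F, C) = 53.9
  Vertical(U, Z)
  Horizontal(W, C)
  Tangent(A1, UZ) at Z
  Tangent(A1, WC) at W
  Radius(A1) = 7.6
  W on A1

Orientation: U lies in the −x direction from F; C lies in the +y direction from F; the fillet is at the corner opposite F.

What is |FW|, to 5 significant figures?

67.300

The virtual corner opposite F is at (-47.900, 53.900). The tangent condition forces DZ to be normal to UZ and A1 meets WC tangentially, so DW is at right angles to WC, with radius 7.6, so the center D sits 7.6 in from both sides at D = (-40.300, 46.300). That places the tangent points at Z = (-47.900, 46.300) on UZ and W = (-40.300, 53.900) on WC. Then |FW| = |W − F| = 67.300.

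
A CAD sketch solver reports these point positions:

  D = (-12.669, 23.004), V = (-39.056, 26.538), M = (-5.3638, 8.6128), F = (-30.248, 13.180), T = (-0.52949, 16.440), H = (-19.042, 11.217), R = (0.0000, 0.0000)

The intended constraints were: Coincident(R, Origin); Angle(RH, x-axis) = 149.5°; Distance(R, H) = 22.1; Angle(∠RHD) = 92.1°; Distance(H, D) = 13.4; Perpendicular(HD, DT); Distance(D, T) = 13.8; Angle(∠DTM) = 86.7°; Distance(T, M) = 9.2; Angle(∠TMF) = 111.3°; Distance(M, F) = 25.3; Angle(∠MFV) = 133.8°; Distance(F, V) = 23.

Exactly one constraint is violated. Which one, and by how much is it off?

Distance(F, V) = 23 — off by 7.00.

R = (0.00, 0.00) ✓; RH at 149.5° ✓; |RH| = 22.10 ✓; ∠RHD = 92.10° ✓; |HD| = 13.40 ✓; ∠(HD, DT) = 90.00° ✓; |DT| = 13.80 ✓; ∠DTM = 86.70° ✓; |TM| = 9.200 ✓; ∠TMF = 111.3° ✓; |MF| = 25.30 ✓; ∠MFV = 133.8° ✓; |FV| = 16.00 ✗.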